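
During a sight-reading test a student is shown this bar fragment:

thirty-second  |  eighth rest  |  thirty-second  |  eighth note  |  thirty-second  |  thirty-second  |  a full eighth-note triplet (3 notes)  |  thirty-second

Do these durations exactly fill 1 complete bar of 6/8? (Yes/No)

One bar of 6/8 = 24 thirty-second notes.
Convert each value to thirty-second notes: thirty-second = 1; eighth rest = 4; thirty-second = 1; eighth note = 4; thirty-second = 1; thirty-second = 1; a full eighth-note triplet (3 notes) (three triplet eighths span one quarter) = 8; thirty-second = 1.
Altogether 1 + 4 + 1 + 4 + 1 + 1 + 8 + 1 = 21.
21 falls short of 24, so the answer is No.

No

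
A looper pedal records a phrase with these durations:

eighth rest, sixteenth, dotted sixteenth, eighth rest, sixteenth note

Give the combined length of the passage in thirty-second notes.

15

Each duration in thirty-second notes: eighth rest = 4; sixteenth = 2; dotted sixteenth = 3; eighth rest = 4; sixteenth note = 2.
Sum: 4 + 2 + 3 + 4 + 2 = 15 thirty-second notes.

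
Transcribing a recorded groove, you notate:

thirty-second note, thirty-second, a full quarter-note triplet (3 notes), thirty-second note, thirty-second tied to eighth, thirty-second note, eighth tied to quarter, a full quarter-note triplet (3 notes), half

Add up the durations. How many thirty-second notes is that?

69

In thirty-second notes: thirty-second note = 1; thirty-second = 1; a full quarter-note triplet (3 notes) (three triplet quarters span one half) = 16; thirty-second note = 1; thirty-second tied to eighth (thirty-second + eighth) = 5; thirty-second note = 1; eighth tied to quarter (eighth + quarter) = 12; a full quarter-note triplet (3 notes) (three triplet quarters span one half) = 16; half = 16.
Total: 1 + 1 + 16 + 1 + 5 + 1 + 12 + 16 + 16 = 69 thirty-second notes.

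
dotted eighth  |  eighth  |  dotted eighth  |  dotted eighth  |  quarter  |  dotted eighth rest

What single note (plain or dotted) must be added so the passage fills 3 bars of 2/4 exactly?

3 bars of 2/4 = 24 sixteenth notes.
In sixteenth notes: dotted eighth = 3; eighth = 2; dotted eighth = 3; dotted eighth = 3; quarter = 4; dotted eighth rest = 3.
Total: 3 + 2 + 3 + 3 + 4 + 3 = 18.
Remaining: 24 − 18 = 6 sixteenth notes, which is a dotted quarter note.

dotted quarter note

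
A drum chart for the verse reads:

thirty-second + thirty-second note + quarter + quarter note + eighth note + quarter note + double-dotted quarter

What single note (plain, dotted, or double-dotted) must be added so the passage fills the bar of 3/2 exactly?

The bar of 3/2 = 48 thirty-second notes.
In thirty-second notes: thirty-second = 1; thirty-second note = 1; quarter = 8; quarter note = 8; eighth note = 4; quarter note = 8; double-dotted quarter = 14.
Total: 1 + 1 + 8 + 8 + 4 + 8 + 14 = 44.
Remaining: 48 − 44 = 4 thirty-second notes, which is a eighth note.

eighth note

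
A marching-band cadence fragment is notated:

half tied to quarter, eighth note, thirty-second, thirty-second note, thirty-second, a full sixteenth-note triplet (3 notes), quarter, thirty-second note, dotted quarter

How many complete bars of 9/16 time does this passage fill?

3

One bar of 9/16 = 18 thirty-second notes.
In thirty-second notes: half tied to quarter (half + quarter) = 24; eighth note = 4; thirty-second = 1; thirty-second note = 1; thirty-second = 1; a full sixteenth-note triplet (3 notes) (three triplet sixteenths span one eighth) = 4; quarter = 8; thirty-second note = 1; dotted quarter = 12.
Sum: 24 + 4 + 1 + 1 + 1 + 4 + 8 + 1 + 12 = 56.
56 ÷ 18 = 3 complete bars with 2 left over.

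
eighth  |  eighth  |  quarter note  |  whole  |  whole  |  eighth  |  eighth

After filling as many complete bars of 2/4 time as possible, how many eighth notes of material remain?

One bar of 2/4 = 4 eighth notes.
Working in eighth notes: eighth = 1; eighth = 1; quarter note = 2; whole = 8; whole = 8; eighth = 1; eighth = 1.
Altogether 1 + 1 + 2 + 8 + 8 + 1 + 1 = 22.
22 ÷ 4 = 5 complete bars with 2 eighth notes remaining.

2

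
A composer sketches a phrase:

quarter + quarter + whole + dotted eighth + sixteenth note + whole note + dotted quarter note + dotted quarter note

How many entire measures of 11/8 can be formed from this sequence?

2

One bar of 11/8 = 22 sixteenth notes.
Working in sixteenth notes: quarter = 4; quarter = 4; whole = 16; dotted eighth = 3; sixteenth note = 1; whole note = 16; dotted quarter note = 6; dotted quarter note = 6.
Altogether 4 + 4 + 16 + 3 + 1 + 16 + 6 + 6 = 56.
56 ÷ 22 = 2 complete bars with 12 left over.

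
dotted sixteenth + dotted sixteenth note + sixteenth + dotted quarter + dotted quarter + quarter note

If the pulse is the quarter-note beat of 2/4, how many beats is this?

5

One quarter-note beat = 8 thirty-second notes.
Convert each value to thirty-second notes: dotted sixteenth = 3; dotted sixteenth note = 3; sixteenth = 2; dotted quarter = 12; dotted quarter = 12; quarter note = 8.
Altogether 3 + 3 + 2 + 12 + 12 + 8 = 40.
40 ÷ 8 = 5 beats.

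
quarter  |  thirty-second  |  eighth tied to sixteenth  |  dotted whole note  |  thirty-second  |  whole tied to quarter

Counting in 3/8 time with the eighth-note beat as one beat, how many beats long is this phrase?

26

One eighth-note beat = 4 thirty-second notes.
Each duration in thirty-second notes: quarter = 8; thirty-second = 1; eighth tied to sixteenth (eighth + sixteenth) = 6; dotted whole note = 48; thirty-second = 1; whole tied to quarter (whole + quarter) = 40.
Adding: 8 + 1 + 6 + 48 + 1 + 40 = 104.
104 ÷ 4 = 26 beats.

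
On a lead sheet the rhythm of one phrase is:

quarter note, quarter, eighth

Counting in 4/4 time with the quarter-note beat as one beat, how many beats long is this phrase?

One quarter-note beat = 2 eighth notes.
Working in eighth notes: quarter note = 2; quarter = 2; eighth = 1.
Altogether 2 + 2 + 1 = 5.
5 ÷ 2 = 2.5 beats.

2.5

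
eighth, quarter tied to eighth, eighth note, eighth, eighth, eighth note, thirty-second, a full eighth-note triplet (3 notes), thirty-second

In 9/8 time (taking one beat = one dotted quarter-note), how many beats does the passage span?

3.5

One dotted quarter-note beat = 12 thirty-second notes.
Convert each value to thirty-second notes: eighth = 4; quarter tied to eighth (quarter + eighth) = 12; eighth note = 4; eighth = 4; eighth = 4; eighth note = 4; thirty-second = 1; a full eighth-note triplet (3 notes) (three triplet eighths span one quarter) = 8; thirty-second = 1.
Total: 4 + 12 + 4 + 4 + 4 + 4 + 1 + 8 + 1 = 42.
42 ÷ 12 = 3.5 beats.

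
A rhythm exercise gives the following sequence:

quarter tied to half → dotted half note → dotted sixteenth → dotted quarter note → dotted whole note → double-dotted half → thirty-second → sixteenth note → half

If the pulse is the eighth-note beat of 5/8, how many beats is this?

One eighth-note beat = 4 thirty-second notes.
Each duration in thirty-second notes: quarter tied to half (quarter + half) = 24; dotted half note = 24; dotted sixteenth = 3; dotted quarter note = 12; dotted whole note = 48; double-dotted half = 28; thirty-second = 1; sixteenth note = 2; half = 16.
Sum: 24 + 24 + 3 + 12 + 48 + 28 + 1 + 2 + 16 = 158.
158 ÷ 4 = 39.5 beats.

39.5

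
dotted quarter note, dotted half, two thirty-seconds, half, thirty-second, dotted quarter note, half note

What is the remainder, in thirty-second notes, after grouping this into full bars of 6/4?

35

One bar of 6/4 = 48 thirty-second notes.
Each duration in thirty-second notes: dotted quarter note = 12; dotted half = 24; thirty-second = 1; thirty-second = 1; half = 16; thirty-second = 1; dotted quarter note = 12; half note = 16.
Total: 12 + 24 + 1 + 1 + 16 + 1 + 12 + 16 = 83.
83 ÷ 48 = 1 complete bar with 35 thirty-second notes remaining.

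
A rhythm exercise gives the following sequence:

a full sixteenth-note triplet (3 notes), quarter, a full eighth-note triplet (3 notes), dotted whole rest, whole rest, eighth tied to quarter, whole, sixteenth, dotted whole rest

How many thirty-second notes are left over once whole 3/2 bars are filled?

2

One bar of 3/2 = 24 sixteenth notes.
Working in sixteenth notes: a full sixteenth-note triplet (3 notes) (three triplet sixteenths span one eighth) = 2; quarter = 4; a full eighth-note triplet (3 notes) (three triplet eighths span one quarter) = 4; dotted whole rest = 24; whole rest = 16; eighth tied to quarter (eighth + quarter) = 6; whole = 16; sixteenth = 1; dotted whole rest = 24.
Sum: 2 + 4 + 4 + 24 + 16 + 6 + 16 + 1 + 24 = 97.
97 ÷ 24 = 4 complete bars with 1 sixteenth note remaining = 2 thirty-second notes.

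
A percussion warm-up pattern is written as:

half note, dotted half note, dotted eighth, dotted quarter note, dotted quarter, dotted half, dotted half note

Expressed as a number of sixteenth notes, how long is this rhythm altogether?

Convert each value to sixteenth notes: half note = 8; dotted half note = 12; dotted eighth = 3; dotted quarter note = 6; dotted quarter = 6; dotted half = 12; dotted half note = 12.
Total: 8 + 12 + 3 + 6 + 6 + 12 + 12 = 59 sixteenth notes.

59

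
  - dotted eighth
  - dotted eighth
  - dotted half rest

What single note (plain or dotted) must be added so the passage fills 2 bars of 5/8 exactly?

eighth note

2 bars of 5/8 = 20 sixteenth notes.
Each duration in sixteenth notes: dotted eighth = 3; dotted eighth = 3; dotted half rest = 12.
Altogether 3 + 3 + 12 = 18.
Remaining: 20 − 18 = 2 sixteenth notes, which is a eighth note.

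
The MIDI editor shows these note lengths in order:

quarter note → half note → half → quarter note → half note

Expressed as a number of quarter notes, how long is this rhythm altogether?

8

Working in quarter notes: quarter note = 1; half note = 2; half = 2; quarter note = 1; half note = 2.
Adding: 1 + 2 + 2 + 1 + 2 = 8 quarter notes.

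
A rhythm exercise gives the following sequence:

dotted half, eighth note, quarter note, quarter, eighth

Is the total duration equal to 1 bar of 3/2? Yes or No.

Yes

One bar of 3/2 = 12 eighth notes.
Express everything in eighth notes: dotted half = 6; eighth note = 1; quarter note = 2; quarter = 2; eighth = 1.
Adding: 6 + 1 + 2 + 2 + 1 = 12.
12 equals 12, so the answer is Yes.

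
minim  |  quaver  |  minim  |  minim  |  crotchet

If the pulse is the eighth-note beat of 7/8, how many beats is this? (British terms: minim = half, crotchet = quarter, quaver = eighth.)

One eighth-note beat = 2 sixteenth notes.
Working in sixteenth notes: minim = 8; quaver = 2; minim = 8; minim = 8; crotchet = 4.
Altogether 8 + 2 + 8 + 8 + 4 = 30.
30 ÷ 2 = 15 beats.

15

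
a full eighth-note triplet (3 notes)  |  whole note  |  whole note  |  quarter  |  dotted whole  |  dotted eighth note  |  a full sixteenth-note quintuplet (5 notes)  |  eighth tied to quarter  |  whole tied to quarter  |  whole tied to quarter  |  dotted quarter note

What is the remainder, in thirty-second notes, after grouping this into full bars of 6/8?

6

One bar of 6/8 = 12 sixteenth notes.
Express everything in sixteenth notes: a full eighth-note triplet (3 notes) (three triplet eighths span one quarter) = 4; whole note = 16; whole note = 16; quarter = 4; dotted whole = 24; dotted eighth note = 3; a full sixteenth-note quintuplet (5 notes) (five quintuplet sixteenths span one quarter) = 4; eighth tied to quarter (eighth + quarter) = 6; whole tied to quarter (whole + quarter) = 20; whole tied to quarter (whole + quarter) = 20; dotted quarter note = 6.
Sum: 4 + 16 + 16 + 4 + 24 + 3 + 4 + 6 + 20 + 20 + 6 = 123.
123 ÷ 12 = 10 complete bars with 3 sixteenth notes remaining = 6 thirty-second notes.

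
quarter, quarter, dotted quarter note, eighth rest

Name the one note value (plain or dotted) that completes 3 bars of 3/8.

3 bars of 3/8 = 9 eighth notes.
Express everything in eighth notes: quarter = 2; quarter = 2; dotted quarter note = 3; eighth rest = 1.
Altogether 2 + 2 + 3 + 1 = 8.
Remaining: 9 − 8 = 1 eighth note, which is a eighth note.

eighth note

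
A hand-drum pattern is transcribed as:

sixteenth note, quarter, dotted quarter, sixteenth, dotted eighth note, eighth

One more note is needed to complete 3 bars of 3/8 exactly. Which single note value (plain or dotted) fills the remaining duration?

3 bars of 3/8 = 18 sixteenth notes.
In sixteenth notes: sixteenth note = 1; quarter = 4; dotted quarter = 6; sixteenth = 1; dotted eighth note = 3; eighth = 2.
Altogether 1 + 4 + 6 + 1 + 3 + 2 = 17.
Remaining: 18 − 17 = 1 sixteenth note, which is a sixteenth note.

sixteenth note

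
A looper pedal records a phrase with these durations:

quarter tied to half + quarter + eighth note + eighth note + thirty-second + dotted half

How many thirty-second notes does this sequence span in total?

In thirty-second notes: quarter tied to half (quarter + half) = 24; quarter = 8; eighth note = 4; eighth note = 4; thirty-second = 1; dotted half = 24.
Total: 24 + 8 + 4 + 4 + 1 + 24 = 65 thirty-second notes.

65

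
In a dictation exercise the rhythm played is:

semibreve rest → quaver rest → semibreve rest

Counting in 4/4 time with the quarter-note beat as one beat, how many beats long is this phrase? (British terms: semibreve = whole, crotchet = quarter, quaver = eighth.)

8.5

One quarter-note beat = 2 eighth notes.
In eighth notes: semibreve rest = 8; quaver rest = 1; semibreve rest = 8.
Adding: 8 + 1 + 8 = 17.
17 ÷ 2 = 8.5 beats.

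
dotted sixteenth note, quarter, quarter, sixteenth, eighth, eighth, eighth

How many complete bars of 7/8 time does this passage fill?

1

One bar of 7/8 = 28 thirty-second notes.
In thirty-second notes: dotted sixteenth note = 3; quarter = 8; quarter = 8; sixteenth = 2; eighth = 4; eighth = 4; eighth = 4.
Sum: 3 + 8 + 8 + 2 + 4 + 4 + 4 = 33.
33 ÷ 28 = 1 complete bar with 5 left over.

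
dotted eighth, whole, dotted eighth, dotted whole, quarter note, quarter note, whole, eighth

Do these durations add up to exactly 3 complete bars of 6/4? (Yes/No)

Yes

One bar of 6/4 = 24 sixteenth notes, so 3 bars = 72.
Working in sixteenth notes: dotted eighth = 3; whole = 16; dotted eighth = 3; dotted whole = 24; quarter note = 4; quarter note = 4; whole = 16; eighth = 2.
Sum: 3 + 16 + 3 + 24 + 4 + 4 + 16 + 2 = 72.
72 equals 72, so the answer is Yes.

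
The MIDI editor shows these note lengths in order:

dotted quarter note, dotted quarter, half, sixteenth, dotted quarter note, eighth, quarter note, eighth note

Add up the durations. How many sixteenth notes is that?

In sixteenth notes: dotted quarter note = 6; dotted quarter = 6; half = 8; sixteenth = 1; dotted quarter note = 6; eighth = 2; quarter note = 4; eighth note = 2.
Total: 6 + 6 + 8 + 1 + 6 + 2 + 4 + 2 = 35 sixteenth notes.

35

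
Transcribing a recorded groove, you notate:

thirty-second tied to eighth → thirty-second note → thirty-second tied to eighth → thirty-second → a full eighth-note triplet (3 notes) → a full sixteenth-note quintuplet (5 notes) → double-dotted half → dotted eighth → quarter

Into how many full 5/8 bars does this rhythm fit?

One bar of 5/8 = 20 thirty-second notes.
Convert each value to thirty-second notes: thirty-second tied to eighth (thirty-second + eighth) = 5; thirty-second note = 1; thirty-second tied to eighth (thirty-second + eighth) = 5; thirty-second = 1; a full eighth-note triplet (3 notes) (three triplet eighths span one quarter) = 8; a full sixteenth-note quintuplet (5 notes) (five quintuplet sixteenths span one quarter) = 8; double-dotted half = 28; dotted eighth = 6; quarter = 8.
Altogether 5 + 1 + 5 + 1 + 8 + 8 + 28 + 6 + 8 = 70.
70 ÷ 20 = 3 complete bars with 10 left over.

3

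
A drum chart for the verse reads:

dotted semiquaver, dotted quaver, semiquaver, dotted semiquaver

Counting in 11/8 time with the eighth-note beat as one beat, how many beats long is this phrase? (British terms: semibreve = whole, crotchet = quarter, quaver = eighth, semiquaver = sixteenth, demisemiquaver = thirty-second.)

3.5

One eighth-note beat = 4 thirty-second notes.
Each duration in thirty-second notes: dotted semiquaver = 3; dotted quaver = 6; semiquaver = 2; dotted semiquaver = 3.
Sum: 3 + 6 + 2 + 3 = 14.
14 ÷ 4 = 3.5 beats.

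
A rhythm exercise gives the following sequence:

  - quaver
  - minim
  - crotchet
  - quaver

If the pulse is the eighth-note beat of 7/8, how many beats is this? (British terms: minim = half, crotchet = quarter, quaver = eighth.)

8

One eighth-note beat = 2 sixteenth notes.
Convert each value to sixteenth notes: quaver = 2; minim = 8; crotchet = 4; quaver = 2.
Total: 2 + 8 + 4 + 2 = 16.
16 ÷ 2 = 8 beats.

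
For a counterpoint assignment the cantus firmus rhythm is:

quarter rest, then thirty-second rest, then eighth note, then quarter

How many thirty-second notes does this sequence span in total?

21

Each duration in thirty-second notes: quarter rest = 8; thirty-second rest = 1; eighth note = 4; quarter = 8.
Sum: 8 + 1 + 4 + 8 = 21 thirty-second notes.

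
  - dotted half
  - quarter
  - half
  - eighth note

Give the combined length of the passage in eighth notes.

13

Express everything in eighth notes: dotted half = 6; quarter = 2; half = 4; eighth note = 1.
Adding: 6 + 2 + 4 + 1 = 13 eighth notes.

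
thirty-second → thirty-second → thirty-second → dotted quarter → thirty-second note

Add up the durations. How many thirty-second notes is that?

16

Working in thirty-second notes: thirty-second = 1; thirty-second = 1; thirty-second = 1; dotted quarter = 12; thirty-second note = 1.
Altogether 1 + 1 + 1 + 12 + 1 = 16 thirty-second notes.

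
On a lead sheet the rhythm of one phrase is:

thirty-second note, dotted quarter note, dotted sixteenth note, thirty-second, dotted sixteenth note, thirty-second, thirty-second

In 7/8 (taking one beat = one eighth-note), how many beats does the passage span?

One eighth-note beat = 4 thirty-second notes.
Convert each value to thirty-second notes: thirty-second note = 1; dotted quarter note = 12; dotted sixteenth note = 3; thirty-second = 1; dotted sixteenth note = 3; thirty-second = 1; thirty-second = 1.
Altogether 1 + 12 + 3 + 1 + 3 + 1 + 1 = 22.
22 ÷ 4 = 5.5 beats.

5.5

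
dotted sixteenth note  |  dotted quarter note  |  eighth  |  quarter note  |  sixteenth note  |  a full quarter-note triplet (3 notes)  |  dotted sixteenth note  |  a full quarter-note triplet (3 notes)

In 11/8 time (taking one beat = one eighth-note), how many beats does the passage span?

16

One eighth-note beat = 4 thirty-second notes.
In thirty-second notes: dotted sixteenth note = 3; dotted quarter note = 12; eighth = 4; quarter note = 8; sixteenth note = 2; a full quarter-note triplet (3 notes) (three triplet quarters span one half) = 16; dotted sixteenth note = 3; a full quarter-note triplet (3 notes) (three triplet quarters span one half) = 16.
Total: 3 + 12 + 4 + 8 + 2 + 16 + 3 + 16 = 64.
64 ÷ 4 = 16 beats.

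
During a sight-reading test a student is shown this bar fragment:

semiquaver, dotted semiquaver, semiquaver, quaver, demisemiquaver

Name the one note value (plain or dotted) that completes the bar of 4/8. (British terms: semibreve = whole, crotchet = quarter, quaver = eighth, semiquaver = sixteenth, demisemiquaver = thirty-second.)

eighth note

The bar of 4/8 = 16 thirty-second notes.
Convert each value to thirty-second notes: semiquaver = 2; dotted semiquaver = 3; semiquaver = 2; quaver = 4; demisemiquaver = 1.
Total: 2 + 3 + 2 + 4 + 1 = 12.
Remaining: 16 − 12 = 4 thirty-second notes, which is a eighth note.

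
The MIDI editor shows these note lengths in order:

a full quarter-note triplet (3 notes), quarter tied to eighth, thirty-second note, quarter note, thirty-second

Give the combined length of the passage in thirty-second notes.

38

Each duration in thirty-second notes: a full quarter-note triplet (3 notes) (three triplet quarters span one half) = 16; quarter tied to eighth (quarter + eighth) = 12; thirty-second note = 1; quarter note = 8; thirty-second = 1.
Sum: 16 + 12 + 1 + 8 + 1 = 38 thirty-second notes.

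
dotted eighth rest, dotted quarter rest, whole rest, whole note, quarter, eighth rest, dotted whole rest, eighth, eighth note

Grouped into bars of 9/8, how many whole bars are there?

4

One bar of 9/8 = 18 sixteenth notes.
Express everything in sixteenth notes: dotted eighth rest = 3; dotted quarter rest = 6; whole rest = 16; whole note = 16; quarter = 4; eighth rest = 2; dotted whole rest = 24; eighth = 2; eighth note = 2.
Altogether 3 + 6 + 16 + 16 + 4 + 2 + 24 + 2 + 2 = 75.
75 ÷ 18 = 4 complete bars with 3 left over.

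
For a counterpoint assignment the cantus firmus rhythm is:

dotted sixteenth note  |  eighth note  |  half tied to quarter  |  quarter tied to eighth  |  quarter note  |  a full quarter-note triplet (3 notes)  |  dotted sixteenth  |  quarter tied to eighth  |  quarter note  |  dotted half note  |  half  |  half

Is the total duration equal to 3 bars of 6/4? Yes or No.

No

One bar of 6/4 = 48 thirty-second notes, so 3 bars = 144.
Working in thirty-second notes: dotted sixteenth note = 3; eighth note = 4; half tied to quarter (half + quarter) = 24; quarter tied to eighth (quarter + eighth) = 12; quarter note = 8; a full quarter-note triplet (3 notes) (three triplet quarters span one half) = 16; dotted sixteenth = 3; quarter tied to eighth (quarter + eighth) = 12; quarter note = 8; dotted half note = 24; half = 16; half = 16.
Total: 3 + 4 + 24 + 12 + 8 + 16 + 3 + 12 + 8 + 24 + 16 + 16 = 146.
146 exceeds 144, so the answer is No.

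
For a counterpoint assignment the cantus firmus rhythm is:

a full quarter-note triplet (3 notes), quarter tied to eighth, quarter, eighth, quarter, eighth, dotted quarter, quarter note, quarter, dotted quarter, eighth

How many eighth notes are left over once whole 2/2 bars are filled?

One bar of 2/2 = 8 eighth notes.
Working in eighth notes: a full quarter-note triplet (3 notes) (three triplet quarters span one half) = 4; quarter tied to eighth (quarter + eighth) = 3; quarter = 2; eighth = 1; quarter = 2; eighth = 1; dotted quarter = 3; quarter note = 2; quarter = 2; dotted quarter = 3; eighth = 1.
Total: 4 + 3 + 2 + 1 + 2 + 1 + 3 + 2 + 2 + 3 + 1 = 24.
24 ÷ 8 = 3 complete bars with 0 eighth notes remaining.

0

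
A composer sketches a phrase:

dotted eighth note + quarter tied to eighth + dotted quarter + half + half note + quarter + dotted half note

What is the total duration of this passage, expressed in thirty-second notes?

Working in thirty-second notes: dotted eighth note = 6; quarter tied to eighth (quarter + eighth) = 12; dotted quarter = 12; half = 16; half note = 16; quarter = 8; dotted half note = 24.
Altogether 6 + 12 + 12 + 16 + 16 + 8 + 24 = 94 thirty-second notes.

94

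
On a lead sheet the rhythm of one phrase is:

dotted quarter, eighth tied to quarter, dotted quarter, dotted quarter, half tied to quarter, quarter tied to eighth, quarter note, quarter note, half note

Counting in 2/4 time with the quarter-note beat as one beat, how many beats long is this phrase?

One quarter-note beat = 2 eighth notes.
Each duration in eighth notes: dotted quarter = 3; eighth tied to quarter (eighth + quarter) = 3; dotted quarter = 3; dotted quarter = 3; half tied to quarter (half + quarter) = 6; quarter tied to eighth (quarter + eighth) = 3; quarter note = 2; quarter note = 2; half note = 4.
Sum: 3 + 3 + 3 + 3 + 6 + 3 + 2 + 2 + 4 = 29.
29 ÷ 2 = 14.5 beats.

14.5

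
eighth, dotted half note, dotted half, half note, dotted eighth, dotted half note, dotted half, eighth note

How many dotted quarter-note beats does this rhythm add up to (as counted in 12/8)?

One dotted quarter-note beat = 6 sixteenth notes.
Each duration in sixteenth notes: eighth = 2; dotted half note = 12; dotted half = 12; half note = 8; dotted eighth = 3; dotted half note = 12; dotted half = 12; eighth note = 2.
Altogether 2 + 12 + 12 + 8 + 3 + 12 + 12 + 2 = 63.
63 ÷ 6 = 10.5 beats.

10.5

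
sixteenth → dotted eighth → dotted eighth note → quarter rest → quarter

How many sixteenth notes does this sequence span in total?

15

Express everything in sixteenth notes: sixteenth = 1; dotted eighth = 3; dotted eighth note = 3; quarter rest = 4; quarter = 4.
Sum: 1 + 3 + 3 + 4 + 4 = 15 sixteenth notes.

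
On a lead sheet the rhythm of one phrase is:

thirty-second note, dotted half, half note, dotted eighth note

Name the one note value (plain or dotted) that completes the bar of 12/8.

The bar of 12/8 = 48 thirty-second notes.
Express everything in thirty-second notes: thirty-second note = 1; dotted half = 24; half note = 16; dotted eighth note = 6.
Altogether 1 + 24 + 16 + 6 = 47.
Remaining: 48 − 47 = 1 thirty-second note, which is a thirty-second note.

thirty-second note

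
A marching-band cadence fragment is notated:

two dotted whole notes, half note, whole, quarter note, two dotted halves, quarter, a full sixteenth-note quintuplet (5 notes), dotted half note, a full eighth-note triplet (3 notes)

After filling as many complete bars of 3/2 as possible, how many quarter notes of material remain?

One bar of 3/2 = 6 quarter notes.
Each duration in quarter notes: dotted whole note = 6; dotted whole note = 6; half note = 2; whole = 4; quarter note = 1; dotted half = 3; dotted half = 3; quarter = 1; a full sixteenth-note quintuplet (5 notes) (five quintuplet sixteenths span one quarter) = 1; dotted half note = 3; a full eighth-note triplet (3 notes) (three triplet eighths span one quarter) = 1.
Adding: 6 + 6 + 2 + 4 + 1 + 3 + 3 + 1 + 1 + 3 + 1 = 31.
31 ÷ 6 = 5 complete bars with 1 quarter note remaining.

1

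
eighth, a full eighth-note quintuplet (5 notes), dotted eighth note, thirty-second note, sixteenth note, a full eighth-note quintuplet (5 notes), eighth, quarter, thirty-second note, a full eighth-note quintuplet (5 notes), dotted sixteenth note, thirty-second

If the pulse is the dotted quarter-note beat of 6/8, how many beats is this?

One dotted quarter-note beat = 12 thirty-second notes.
Convert each value to thirty-second notes: eighth = 4; a full eighth-note quintuplet (5 notes) (five quintuplet eighths span one half) = 16; dotted eighth note = 6; thirty-second note = 1; sixteenth note = 2; a full eighth-note quintuplet (5 notes) (five quintuplet eighths span one half) = 16; eighth = 4; quarter = 8; thirty-second note = 1; a full eighth-note quintuplet (5 notes) (five quintuplet eighths span one half) = 16; dotted sixteenth note = 3; thirty-second = 1.
Sum: 4 + 16 + 6 + 1 + 2 + 16 + 4 + 8 + 1 + 16 + 3 + 1 = 78.
78 ÷ 12 = 6.5 beats.

6.5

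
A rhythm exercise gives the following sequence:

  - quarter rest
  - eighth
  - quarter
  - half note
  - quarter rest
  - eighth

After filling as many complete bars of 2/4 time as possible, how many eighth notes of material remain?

0

One bar of 2/4 = 4 eighth notes.
In eighth notes: quarter rest = 2; eighth = 1; quarter = 2; half note = 4; quarter rest = 2; eighth = 1.
Adding: 2 + 1 + 2 + 4 + 2 + 1 = 12.
12 ÷ 4 = 3 complete bars with 0 eighth notes remaining.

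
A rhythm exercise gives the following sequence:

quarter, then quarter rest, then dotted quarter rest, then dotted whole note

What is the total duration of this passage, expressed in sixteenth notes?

38

Working in sixteenth notes: quarter = 4; quarter rest = 4; dotted quarter rest = 6; dotted whole note = 24.
Total: 4 + 4 + 6 + 24 = 38 sixteenth notes.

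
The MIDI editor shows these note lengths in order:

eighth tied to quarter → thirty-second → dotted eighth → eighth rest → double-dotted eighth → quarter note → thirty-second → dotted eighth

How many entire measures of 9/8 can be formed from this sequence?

1

One bar of 9/8 = 36 thirty-second notes.
In thirty-second notes: eighth tied to quarter (eighth + quarter) = 12; thirty-second = 1; dotted eighth = 6; eighth rest = 4; double-dotted eighth = 7; quarter note = 8; thirty-second = 1; dotted eighth = 6.
Altogether 12 + 1 + 6 + 4 + 7 + 8 + 1 + 6 = 45.
45 ÷ 36 = 1 complete bar with 9 left over.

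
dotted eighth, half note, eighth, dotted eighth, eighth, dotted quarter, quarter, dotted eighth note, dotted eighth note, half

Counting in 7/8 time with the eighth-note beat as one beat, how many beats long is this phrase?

21

One eighth-note beat = 2 sixteenth notes.
Working in sixteenth notes: dotted eighth = 3; half note = 8; eighth = 2; dotted eighth = 3; eighth = 2; dotted quarter = 6; quarter = 4; dotted eighth note = 3; dotted eighth note = 3; half = 8.
Sum: 3 + 8 + 2 + 3 + 2 + 6 + 4 + 3 + 3 + 8 = 42.
42 ÷ 2 = 21 beats.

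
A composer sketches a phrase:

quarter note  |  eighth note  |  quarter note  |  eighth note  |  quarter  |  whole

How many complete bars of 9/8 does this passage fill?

One bar of 9/8 = 9 eighth notes.
Each duration in eighth notes: quarter note = 2; eighth note = 1; quarter note = 2; eighth note = 1; quarter = 2; whole = 8.
Adding: 2 + 1 + 2 + 1 + 2 + 8 = 16.
16 ÷ 9 = 1 complete bar with 7 left over.

1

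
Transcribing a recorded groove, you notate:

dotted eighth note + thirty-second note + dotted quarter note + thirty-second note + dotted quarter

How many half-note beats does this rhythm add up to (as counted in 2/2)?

One half-note beat = 16 thirty-second notes.
Each duration in thirty-second notes: dotted eighth note = 6; thirty-second note = 1; dotted quarter note = 12; thirty-second note = 1; dotted quarter = 12.
Sum: 6 + 1 + 12 + 1 + 12 = 32.
32 ÷ 16 = 2 beats.

2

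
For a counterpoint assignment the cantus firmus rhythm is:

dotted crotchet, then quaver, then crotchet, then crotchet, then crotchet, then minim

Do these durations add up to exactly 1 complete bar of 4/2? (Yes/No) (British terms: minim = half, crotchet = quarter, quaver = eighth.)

No

One bar of 4/2 = 16 eighth notes.
Express everything in eighth notes: dotted crotchet = 3; quaver = 1; crotchet = 2; crotchet = 2; crotchet = 2; minim = 4.
Altogether 3 + 1 + 2 + 2 + 2 + 4 = 14.
14 falls short of 16, so the answer is No.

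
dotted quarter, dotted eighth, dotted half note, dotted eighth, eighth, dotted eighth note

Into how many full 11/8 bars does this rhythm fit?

One bar of 11/8 = 22 sixteenth notes.
Express everything in sixteenth notes: dotted quarter = 6; dotted eighth = 3; dotted half note = 12; dotted eighth = 3; eighth = 2; dotted eighth note = 3.
Adding: 6 + 3 + 12 + 3 + 2 + 3 = 29.
29 ÷ 22 = 1 complete bar with 7 left over.

1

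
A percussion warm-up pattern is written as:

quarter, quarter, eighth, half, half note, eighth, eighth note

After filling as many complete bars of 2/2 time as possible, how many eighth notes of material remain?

One bar of 2/2 = 8 eighth notes.
In eighth notes: quarter = 2; quarter = 2; eighth = 1; half = 4; half note = 4; eighth = 1; eighth note = 1.
Altogether 2 + 2 + 1 + 4 + 4 + 1 + 1 = 15.
15 ÷ 8 = 1 complete bar with 7 eighth notes remaining.

7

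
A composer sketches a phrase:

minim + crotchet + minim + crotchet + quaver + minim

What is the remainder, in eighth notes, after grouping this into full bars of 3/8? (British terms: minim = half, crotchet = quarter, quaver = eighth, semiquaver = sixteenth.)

One bar of 3/8 = 3 eighth notes.
Each duration in eighth notes: minim = 4; crotchet = 2; minim = 4; crotchet = 2; quaver = 1; minim = 4.
Total: 4 + 2 + 4 + 2 + 1 + 4 = 17.
17 ÷ 3 = 5 complete bars with 2 eighth notes remaining.

2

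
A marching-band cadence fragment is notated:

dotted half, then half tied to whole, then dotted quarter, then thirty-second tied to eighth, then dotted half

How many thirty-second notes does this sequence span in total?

Express everything in thirty-second notes: dotted half = 24; half tied to whole (half + whole) = 48; dotted quarter = 12; thirty-second tied to eighth (thirty-second + eighth) = 5; dotted half = 24.
Total: 24 + 48 + 12 + 5 + 24 = 113 thirty-second notes.

113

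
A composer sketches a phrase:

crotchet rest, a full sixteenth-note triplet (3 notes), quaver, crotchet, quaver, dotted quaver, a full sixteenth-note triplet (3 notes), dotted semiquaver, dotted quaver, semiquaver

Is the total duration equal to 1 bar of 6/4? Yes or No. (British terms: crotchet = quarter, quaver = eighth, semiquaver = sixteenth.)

One bar of 6/4 = 48 thirty-second notes.
In thirty-second notes: crotchet rest = 8; a full sixteenth-note triplet (3 notes) (three triplet sixteenths span one eighth) = 4; quaver = 4; crotchet = 8; quaver = 4; dotted quaver = 6; a full sixteenth-note triplet (3 notes) (three triplet sixteenths span one eighth) = 4; dotted semiquaver = 3; dotted quaver = 6; semiquaver = 2.
Total: 8 + 4 + 4 + 8 + 4 + 6 + 4 + 3 + 6 + 2 = 49.
49 exceeds 48, so the answer is No.

No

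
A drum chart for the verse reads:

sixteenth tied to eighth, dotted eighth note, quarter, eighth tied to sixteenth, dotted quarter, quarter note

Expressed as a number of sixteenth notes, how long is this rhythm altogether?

23

Express everything in sixteenth notes: sixteenth tied to eighth (sixteenth + eighth) = 3; dotted eighth note = 3; quarter = 4; eighth tied to sixteenth (eighth + sixteenth) = 3; dotted quarter = 6; quarter note = 4.
Adding: 3 + 3 + 4 + 3 + 6 + 4 = 23 sixteenth notes.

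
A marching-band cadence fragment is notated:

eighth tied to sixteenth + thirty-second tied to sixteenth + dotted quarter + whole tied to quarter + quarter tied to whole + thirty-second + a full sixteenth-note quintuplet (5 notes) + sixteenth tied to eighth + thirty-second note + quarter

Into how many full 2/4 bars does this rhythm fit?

7

One bar of 2/4 = 16 thirty-second notes.
Each duration in thirty-second notes: eighth tied to sixteenth (eighth + sixteenth) = 6; thirty-second tied to sixteenth (thirty-second + sixteenth) = 3; dotted quarter = 12; whole tied to quarter (whole + quarter) = 40; quarter tied to whole (quarter + whole) = 40; thirty-second = 1; a full sixteenth-note quintuplet (5 notes) (five quintuplet sixteenths span one quarter) = 8; sixteenth tied to eighth (sixteenth + eighth) = 6; thirty-second note = 1; quarter = 8.
Altogether 6 + 3 + 12 + 40 + 40 + 1 + 8 + 6 + 1 + 8 = 125.
125 ÷ 16 = 7 complete bars with 13 left over.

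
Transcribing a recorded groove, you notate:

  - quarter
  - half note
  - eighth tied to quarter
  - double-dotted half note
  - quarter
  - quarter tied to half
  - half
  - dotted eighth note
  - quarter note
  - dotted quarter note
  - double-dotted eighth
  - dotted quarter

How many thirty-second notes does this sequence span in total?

Working in thirty-second notes: quarter = 8; half note = 16; eighth tied to quarter (eighth + quarter) = 12; double-dotted half note = 28; quarter = 8; quarter tied to half (quarter + half) = 24; half = 16; dotted eighth note = 6; quarter note = 8; dotted quarter note = 12; double-dotted eighth = 7; dotted quarter = 12.
Altogether 8 + 16 + 12 + 28 + 8 + 24 + 16 + 6 + 8 + 12 + 7 + 12 = 157 thirty-second notes.

157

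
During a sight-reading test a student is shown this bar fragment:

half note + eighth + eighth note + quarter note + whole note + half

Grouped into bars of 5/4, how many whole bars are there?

2

One bar of 5/4 = 10 eighth notes.
Working in eighth notes: half note = 4; eighth = 1; eighth note = 1; quarter note = 2; whole note = 8; half = 4.
Adding: 4 + 1 + 1 + 2 + 8 + 4 = 20.
20 ÷ 10 = 2 complete bars with 0 left over.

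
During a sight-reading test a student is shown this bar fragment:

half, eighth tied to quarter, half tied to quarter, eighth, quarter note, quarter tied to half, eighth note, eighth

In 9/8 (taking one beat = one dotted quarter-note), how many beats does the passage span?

One dotted quarter-note beat = 3 eighth notes.
Express everything in eighth notes: half = 4; eighth tied to quarter (eighth + quarter) = 3; half tied to quarter (half + quarter) = 6; eighth = 1; quarter note = 2; quarter tied to half (quarter + half) = 6; eighth note = 1; eighth = 1.
Altogether 4 + 3 + 6 + 1 + 2 + 6 + 1 + 1 = 24.
24 ÷ 3 = 8 beats.

8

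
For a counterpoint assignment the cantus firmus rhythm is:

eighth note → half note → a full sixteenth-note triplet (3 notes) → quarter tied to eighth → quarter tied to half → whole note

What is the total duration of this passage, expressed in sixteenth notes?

Convert each value to sixteenth notes: eighth note = 2; half note = 8; a full sixteenth-note triplet (3 notes) (three triplet sixteenths span one eighth) = 2; quarter tied to eighth (quarter + eighth) = 6; quarter tied to half (quarter + half) = 12; whole note = 16.
Total: 2 + 8 + 2 + 6 + 12 + 16 = 46 sixteenth notes.

46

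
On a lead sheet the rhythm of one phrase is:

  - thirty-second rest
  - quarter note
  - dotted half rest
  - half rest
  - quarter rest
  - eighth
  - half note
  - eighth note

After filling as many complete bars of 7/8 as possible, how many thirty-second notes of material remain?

25

One bar of 7/8 = 28 thirty-second notes.
Express everything in thirty-second notes: thirty-second rest = 1; quarter note = 8; dotted half rest = 24; half rest = 16; quarter rest = 8; eighth = 4; half note = 16; eighth note = 4.
Total: 1 + 8 + 24 + 16 + 8 + 4 + 16 + 4 = 81.
81 ÷ 28 = 2 complete bars with 25 thirty-second notes remaining.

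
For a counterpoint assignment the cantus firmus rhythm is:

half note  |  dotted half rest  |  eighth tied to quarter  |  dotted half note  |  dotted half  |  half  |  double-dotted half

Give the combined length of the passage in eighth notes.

In eighth notes: half note = 4; dotted half rest = 6; eighth tied to quarter (eighth + quarter) = 3; dotted half note = 6; dotted half = 6; half = 4; double-dotted half = 7.
Adding: 4 + 6 + 3 + 6 + 6 + 4 + 7 = 36 eighth notes.

36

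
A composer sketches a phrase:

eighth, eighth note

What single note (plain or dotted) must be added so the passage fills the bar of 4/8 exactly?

The bar of 4/8 = 4 eighth notes.
Working in eighth notes: eighth = 1; eighth note = 1.
Sum: 1 + 1 = 2.
Remaining: 4 − 2 = 2 eighth notes, which is a quarter note.

quarter note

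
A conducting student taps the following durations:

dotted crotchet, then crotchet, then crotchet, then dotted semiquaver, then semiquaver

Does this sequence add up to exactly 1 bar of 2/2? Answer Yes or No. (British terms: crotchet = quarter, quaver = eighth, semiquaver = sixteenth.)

No

One bar of 2/2 = 32 thirty-second notes.
Working in thirty-second notes: dotted crotchet = 12; crotchet = 8; crotchet = 8; dotted semiquaver = 3; semiquaver = 2.
Total: 12 + 8 + 8 + 3 + 2 = 33.
33 exceeds 32, so the answer is No.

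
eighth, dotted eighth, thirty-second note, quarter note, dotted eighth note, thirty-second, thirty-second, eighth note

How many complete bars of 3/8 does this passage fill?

2

One bar of 3/8 = 12 thirty-second notes.
In thirty-second notes: eighth = 4; dotted eighth = 6; thirty-second note = 1; quarter note = 8; dotted eighth note = 6; thirty-second = 1; thirty-second = 1; eighth note = 4.
Altogether 4 + 6 + 1 + 8 + 6 + 1 + 1 + 4 = 31.
31 ÷ 12 = 2 complete bars with 7 left over.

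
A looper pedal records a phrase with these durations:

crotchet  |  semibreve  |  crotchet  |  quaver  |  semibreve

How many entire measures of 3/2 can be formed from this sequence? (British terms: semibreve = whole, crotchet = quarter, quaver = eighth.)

1

One bar of 3/2 = 12 eighth notes.
Express everything in eighth notes: crotchet = 2; semibreve = 8; crotchet = 2; quaver = 1; semibreve = 8.
Total: 2 + 8 + 2 + 1 + 8 = 21.
21 ÷ 12 = 1 complete bar with 9 left over.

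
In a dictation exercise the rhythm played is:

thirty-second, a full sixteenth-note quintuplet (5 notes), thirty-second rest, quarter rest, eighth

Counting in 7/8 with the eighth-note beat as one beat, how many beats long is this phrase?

5.5

One eighth-note beat = 4 thirty-second notes.
Each duration in thirty-second notes: thirty-second = 1; a full sixteenth-note quintuplet (5 notes) (five quintuplet sixteenths span one quarter) = 8; thirty-second rest = 1; quarter rest = 8; eighth = 4.
Altogether 1 + 8 + 1 + 8 + 4 = 22.
22 ÷ 4 = 5.5 beats.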